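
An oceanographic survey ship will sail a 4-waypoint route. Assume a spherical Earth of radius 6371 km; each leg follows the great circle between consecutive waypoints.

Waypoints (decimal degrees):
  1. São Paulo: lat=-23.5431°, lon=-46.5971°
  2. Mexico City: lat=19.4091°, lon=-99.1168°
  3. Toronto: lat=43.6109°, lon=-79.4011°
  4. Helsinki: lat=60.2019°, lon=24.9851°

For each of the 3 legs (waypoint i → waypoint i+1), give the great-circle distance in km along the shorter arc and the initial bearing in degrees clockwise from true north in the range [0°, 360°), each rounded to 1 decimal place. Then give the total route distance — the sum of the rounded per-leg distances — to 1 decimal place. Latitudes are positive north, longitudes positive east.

Leg 1: dist=7431.6 km, bearing=305.5°
Leg 2: dist=3257.9 km, bearing=29.9°
Leg 3: dist=6604.1 km, bearing=34.0°
Total: 17293.6 km

Leg 1: φ1=-0.4109046, φ2=0.3387527, Δφ=0.7496573, Δλ=-0.9166417 rad; a=sin²(Δφ/2)+cosφ1·cosφ2·sin²(Δλ/2)=0.3033009676; c=2·atan2(√a, √(1-a))=1.166471557; dist=6371·c=7431.590 ≈ 7431.6 km; running total=7431.6 km
Leg 1 bearing: y=sinΔλ·cosφ2=-0.74846435, x=cosφ1·sinφ2-sinφ1·cosφ2·cosΔλ=0.53389051; θ=atan2(y, x)=-54.4992° <0 so +360° → 305.5008° ≈ 305.5°
Leg 2: φ1=0.3387527, φ2=0.7611538, Δφ=0.4224011, Δλ=0.3441039 rad; a=sin²(Δφ/2)+cosφ1·cosφ2·sin²(Δλ/2)=0.0639626203; c=2·atan2(√a, √(1-a))=0.511370259; dist=6371·c=3257.940 ≈ 3257.9 km; running total=10689.5 km
Leg 2 bearing: y=sinΔλ·cosφ2=0.24425745, x=cosφ1·sinφ2-sinφ1·cosφ2·cosΔλ=0.42405650; θ=atan2(y, x)=29.9420° ≈ 29.9°
Leg 3: φ1=0.7611538, φ2=1.0507214, Δφ=0.2895676, Δλ=1.8218829 rad; a=sin²(Δφ/2)+cosφ1·cosφ2·sin²(Δλ/2)=0.2454189379; c=2·atan2(√a, √(1-a))=1.036585332; dist=6371·c=6604.085 ≈ 6604.1 km; running total=17293.6 km
Leg 3 bearing: y=sinΔλ·cosφ2=0.48136249, x=cosφ1·sinφ2-sinφ1·cosφ2·cosΔλ=0.71347325; θ=atan2(y, x)=34.0066° ≈ 34.0°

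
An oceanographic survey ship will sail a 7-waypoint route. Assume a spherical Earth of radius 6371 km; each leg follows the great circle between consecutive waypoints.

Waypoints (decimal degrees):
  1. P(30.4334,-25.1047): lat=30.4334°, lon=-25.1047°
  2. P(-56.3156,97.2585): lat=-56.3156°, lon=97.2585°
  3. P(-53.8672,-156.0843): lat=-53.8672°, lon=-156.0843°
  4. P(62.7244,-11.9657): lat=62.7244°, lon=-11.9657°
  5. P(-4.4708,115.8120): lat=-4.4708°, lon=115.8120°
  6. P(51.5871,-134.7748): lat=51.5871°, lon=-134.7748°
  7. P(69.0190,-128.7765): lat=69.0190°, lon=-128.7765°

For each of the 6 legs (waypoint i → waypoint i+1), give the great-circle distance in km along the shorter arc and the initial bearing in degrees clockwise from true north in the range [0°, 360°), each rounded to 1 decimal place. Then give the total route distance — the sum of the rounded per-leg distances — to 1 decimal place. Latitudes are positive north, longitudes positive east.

Leg 1: dist=14749.6 km, bearing=140.4°
Leg 2: dist=6078.8 km, bearing=136.2°
Leg 3: dist=17737.8 km, bearing=50.1°
Leg 4: dist=12280.0 km, bearing=57.2°
Leg 5: dist=11729.3 km, bearing=37.4°
Leg 6: dist=1964.1 km, bearing=7.1°
Total: 64539.6 km

Leg 1: φ1=0.5311630, φ2=-0.9828926, Δφ=-1.5140557, Δλ=2.1356407 rad; a=sin²(Δφ/2)+cosφ1·cosφ2·sin²(Δλ/2)=0.8387327915; c=2·atan2(√a, √(1-a))=2.315107883; dist=6371·c=14749.552 ≈ 14749.6 km; running total=14749.6 km
Leg 1 bearing: y=sinΔλ·cosφ2=0.46847015, x=cosφ1·sinφ2-sinφ1·cosφ2·cosΔλ=-0.56707681; θ=atan2(y, x)=140.4394° ≈ 140.4°
Leg 2: φ1=-0.9828926, φ2=-0.9401600, Δφ=0.0427326, Δλ=-4.4216660 rad; a=sin²(Δφ/2)+cosφ1·cosφ2·sin²(Δλ/2)=0.2108456237; c=2·atan2(√a, √(1-a))=0.954142233; dist=6371·c=6078.840 ≈ 6078.8 km; running total=20828.4 km
Leg 2 bearing: y=sinΔλ·cosφ2=0.56491489, x=cosφ1·sinφ2-sinφ1·cosφ2·cosΔλ=-0.58858318; θ=atan2(y, x)=136.1755° ≈ 136.2°
Leg 3: φ1=-0.9401600, φ2=1.0947473, Δφ=2.0349073, Δλ=2.5153441 rad; a=sin²(Δφ/2)+cosφ1·cosφ2·sin²(Δλ/2)=0.9683976786; c=2·atan2(√a, √(1-a))=2.784152023; dist=6371·c=17737.833 ≈ 17737.8 km; running total=38566.2 km
Leg 3 bearing: y=sinΔλ·cosφ2=0.26859697, x=cosφ1·sinφ2-sinφ1·cosφ2·cosΔλ=0.22421000; θ=atan2(y, x)=50.1467° ≈ 50.1°
Leg 4: φ1=1.0947473, φ2=-0.0780302, Δφ=-1.1727775, Δλ=2.2301416 rad; a=sin²(Δφ/2)+cosφ1·cosφ2·sin²(Δλ/2)=0.6745831182; c=2·atan2(√a, √(1-a))=1.927477518; dist=6371·c=12279.959 ≈ 12280.0 km; running total=50846.2 km
Leg 4 bearing: y=sinΔλ·cosφ2=0.78798848, x=cosφ1·sinφ2-sinφ1·cosφ2·cosΔλ=0.50710659; θ=atan2(y, x)=57.2369° ≈ 57.2°
Leg 5: φ1=-0.0780302, φ2=0.9003647, Δφ=0.9783949, Δλ=-4.3735647 rad; a=sin²(Δφ/2)+cosφ1·cosφ2·sin²(Δλ/2)=0.6334825899; c=2·atan2(√a, √(1-a))=1.841038865; dist=6371·c=11729.259 ≈ 11729.3 km; running total=62575.5 km
Leg 5 bearing: y=sinΔλ·cosφ2=0.58599951, x=cosφ1·sinφ2-sinφ1·cosφ2·cosΔλ=0.76507135; θ=atan2(y, x)=37.44998° ≈ 37.4°
Leg 6: φ1=0.9003647, φ2=1.2046088, Δφ=0.3042440, Δλ=0.1046901 rad; a=sin²(Δφ/2)+cosφ1·cosφ2·sin²(Δλ/2)=0.0235721696; c=2·atan2(√a, √(1-a))=0.308283958; dist=6371·c=1964.077 ≈ 1964.1 km; running total=64539.6 km
Leg 6 bearing: y=sinΔλ·cosφ2=0.03741672, x=cosφ1·sinφ2-sinφ1·cosφ2·cosΔλ=0.30110808; θ=atan2(y, x)=7.0835° ≈ 7.1°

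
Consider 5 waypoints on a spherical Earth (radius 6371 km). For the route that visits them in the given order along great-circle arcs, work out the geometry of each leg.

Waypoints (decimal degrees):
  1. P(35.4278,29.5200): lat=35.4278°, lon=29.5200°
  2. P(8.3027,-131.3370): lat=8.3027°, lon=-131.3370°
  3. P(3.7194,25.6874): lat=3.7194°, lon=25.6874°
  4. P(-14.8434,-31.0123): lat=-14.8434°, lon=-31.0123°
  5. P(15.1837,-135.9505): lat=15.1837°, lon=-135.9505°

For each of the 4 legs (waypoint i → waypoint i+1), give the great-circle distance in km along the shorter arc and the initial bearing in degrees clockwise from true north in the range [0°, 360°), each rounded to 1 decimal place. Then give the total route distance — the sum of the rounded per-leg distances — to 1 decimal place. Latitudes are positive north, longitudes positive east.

Leg 1: dist=14754.3 km, bearing=333.8°
Leg 2: dist=17137.7 km, bearing=63.2°
Leg 3: dist=6575.9 km, bearing=250.3°
Leg 4: dist=11999.4 km, bearing=281.5°
Total: 50467.3 km

Leg 1: φ1=0.6183318, φ2=0.1449095, Δφ=-0.4734223, Δλ=-2.8074843 rad; a=sin²(Δφ/2)+cosφ1·cosφ2·sin²(Δλ/2)=0.8390065062; c=2·atan2(√a, √(1-a))=2.315852379; dist=6371·c=14754.296 ≈ 14754.3 km; running total=14754.3 km
Leg 1 bearing: y=sinΔλ·cosφ2=-0.32448998, x=cosφ1·sinφ2-sinφ1·cosφ2·cosΔλ=0.65954879; θ=atan2(y, x)=-26.1966° <0 so +360° → 333.8034° ≈ 333.8°
Leg 2: φ1=0.1449095, φ2=0.0649158, Δφ=-0.0799937, Δλ=2.7405928 rad; a=sin²(Δφ/2)+cosφ1·cosφ2·sin²(Δλ/2)=0.9498676422; c=2·atan2(√a, √(1-a))=2.689958923; dist=6371·c=17137.728 ≈ 17137.7 km; running total=31892.0 km
Leg 2 bearing: y=sinΔλ·cosφ2=0.38951692, x=cosφ1·sinφ2-sinφ1·cosφ2·cosΔλ=0.19685778; θ=atan2(y, x)=63.1884° ≈ 63.2°
Leg 3: φ1=0.0649158, φ2=-0.2590662, Δφ=-0.3239820, Δλ=-0.9895964 rad; a=sin²(Δφ/2)+cosφ1·cosφ2·sin²(Δλ/2)=0.2435150955; c=2·atan2(√a, √(1-a))=1.032155423; dist=6371·c=6575.862 ≈ 6575.9 km; running total=38467.9 km
Leg 3 bearing: y=sinΔλ·cosφ2=-0.80791337, x=cosφ1·sinφ2-sinφ1·cosφ2·cosΔλ=-0.29006544; θ=atan2(y, x)=-109.7497° <0 so +360° → 250.2503° ≈ 250.3°
Leg 4: φ1=-0.2590662, φ2=0.2650056, Δφ=0.5240718, Δλ=-1.8315171 rad; a=sin²(Δφ/2)+cosφ1·cosφ2·sin²(Δλ/2)=0.6537866269; c=2·atan2(√a, √(1-a))=1.883437927; dist=6371·c=11999.383 ≈ 11999.4 km; running total=50467.3 km
Leg 4 bearing: y=sinΔλ·cosφ2=-0.93247524, x=cosφ1·sinφ2-sinφ1·cosφ2·cosΔλ=0.18944290; θ=atan2(y, x)=-78.5160° <0 so +360° → 281.4840° ≈ 281.5°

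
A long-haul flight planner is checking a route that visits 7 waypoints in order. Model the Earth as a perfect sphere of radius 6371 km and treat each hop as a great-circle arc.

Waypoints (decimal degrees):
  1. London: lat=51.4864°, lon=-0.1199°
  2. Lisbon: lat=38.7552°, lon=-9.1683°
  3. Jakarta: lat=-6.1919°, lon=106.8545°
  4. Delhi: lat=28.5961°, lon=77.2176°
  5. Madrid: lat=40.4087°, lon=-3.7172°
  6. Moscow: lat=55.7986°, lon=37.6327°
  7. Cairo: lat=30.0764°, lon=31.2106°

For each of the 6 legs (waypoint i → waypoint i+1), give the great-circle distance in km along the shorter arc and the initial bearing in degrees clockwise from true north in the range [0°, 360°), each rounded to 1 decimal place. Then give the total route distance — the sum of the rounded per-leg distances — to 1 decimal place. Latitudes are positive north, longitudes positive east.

Leg 1: dist=1580.9 km, bearing=210.0°
Leg 2: dist=12682.6 km, bearing=78.1°
Leg 3: dist=5004.1 km, bearing=322.1°
Leg 4: dist=7276.9 km, bearing=304.2°
Leg 5: dist=3443.7 km, bearing=46.2°
Leg 6: dist=2904.7 km, bearing=192.7°
Total: 32892.9 km

Leg 1: φ1=0.8986072, φ2=0.6764058, Δφ=-0.2222014, Δλ=-0.1579244 rad; a=sin²(Δφ/2)+cosφ1·cosφ2·sin²(Δλ/2)=0.0153140935; c=2·atan2(√a, √(1-a))=0.248136351; dist=6371·c=1580.877 ≈ 1580.9 km; running total=1580.9 km
Leg 1 bearing: y=sinΔλ·cosφ2=-0.12264252, x=cosφ1·sinφ2-sinφ1·cosφ2·cosΔλ=-0.21278416; θ=atan2(y, x)=-150.0421° <0 so +360° → 209.9579° ≈ 210.0°
Leg 2: φ1=0.6764058, φ2=-0.1080690, Δφ=-0.7844749, Δλ=2.0249799 rad; a=sin²(Δφ/2)+cosφ1·cosφ2·sin²(Δλ/2)=0.7038279532; c=2·atan2(√a, √(1-a))=1.990681832; dist=6371·c=12682.634 ≈ 12682.6 km; running total=14263.5 km
Leg 2 bearing: y=sinΔλ·cosφ2=0.89337719, x=cosφ1·sinφ2-sinφ1·cosφ2·cosΔλ=0.18892821; θ=atan2(y, x)=78.0592° ≈ 78.1°
Leg 3: φ1=-0.1080690, φ2=0.4990961, Δφ=0.6071651, Δλ=-0.5172615 rad; a=sin²(Δφ/2)+cosφ1·cosφ2·sin²(Δλ/2)=0.1464630649; c=2·atan2(√a, √(1-a))=0.785444705; dist=6371·c=5004.068 ≈ 5004.1 km; running total=19267.6 km
Leg 3 bearing: y=sinΔλ·cosφ2=-0.43418022, x=cosφ1·sinφ2-sinφ1·cosφ2·cosΔλ=0.55815238; θ=atan2(y, x)=-37.8789° <0 so +360° → 322.1211° ≈ 322.1°
Leg 4: φ1=0.4990961, φ2=0.7052649, Δφ=0.2061688, Δλ=-1.4125787 rad; a=sin²(Δφ/2)+cosφ1·cosφ2·sin²(Δλ/2)=0.2921985544; c=2·atan2(√a, √(1-a))=1.142190776; dist=6371·c=7276.897 ≈ 7276.9 km; running total=26544.5 km
Leg 4 bearing: y=sinΔλ·cosφ2=-0.75192926, x=cosφ1·sinφ2-sinφ1·cosφ2·cosΔλ=0.51173882; θ=atan2(y, x)=-55.7621° <0 so +360° → 304.2379° ≈ 304.2°
Leg 5: φ1=0.7052649, φ2=0.9738693, Δφ=0.2686044, Δλ=0.7216919 rad; a=sin²(Δφ/2)+cosφ1·cosφ2·sin²(Δλ/2)=0.0712824534; c=2·atan2(√a, √(1-a))=0.540531896; dist=6371·c=3443.729 ≈ 3443.7 km; running total=29988.2 km
Leg 5 bearing: y=sinΔλ·cosφ2=0.37135694, x=cosφ1·sinφ2-sinφ1·cosφ2·cosΔλ=0.35622897; θ=atan2(y, x)=46.1911° ≈ 46.2°
Leg 6: φ1=0.9738693, φ2=0.5249322, Δφ=-0.4489371, Δλ=-0.1120868 rad; a=sin²(Δφ/2)+cosφ1·cosφ2·sin²(Δλ/2)=0.0510717184; c=2·atan2(√a, √(1-a))=0.455919499; dist=6371·c=2904.663 ≈ 2904.7 km; running total=32892.9 km
Leg 6 bearing: y=sinΔλ·cosφ2=-0.09679222, x=cosφ1·sinφ2-sinφ1·cosφ2·cosΔλ=-0.42951701; θ=atan2(y, x)=-167.3005° <0 so +360° → 192.6995° ≈ 192.7°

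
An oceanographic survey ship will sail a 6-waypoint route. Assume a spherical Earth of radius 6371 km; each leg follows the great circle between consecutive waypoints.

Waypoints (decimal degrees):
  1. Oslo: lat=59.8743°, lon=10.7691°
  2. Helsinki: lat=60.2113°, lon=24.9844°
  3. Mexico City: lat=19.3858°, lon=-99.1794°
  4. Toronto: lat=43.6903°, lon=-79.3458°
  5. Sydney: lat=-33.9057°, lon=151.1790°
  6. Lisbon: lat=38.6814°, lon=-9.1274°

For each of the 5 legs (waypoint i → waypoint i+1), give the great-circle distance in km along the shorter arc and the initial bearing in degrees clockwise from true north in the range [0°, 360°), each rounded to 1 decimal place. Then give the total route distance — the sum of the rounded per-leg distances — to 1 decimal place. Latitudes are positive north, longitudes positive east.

Leg 1: dist=788.7 km, bearing=81.1°
Leg 2: dist=9848.9 km, bearing=308.7°
Leg 3: dist=3273.1 km, bearing=29.9°
Leg 4: dist=15575.3 km, bearing=266.5°
Leg 5: dist=18176.2 km, bearing=292.5°
Total: 47662.2 km

Leg 1: φ1=1.0450037, φ2=1.0508854, Δφ=0.0058818, Δλ=0.2481038 rad; a=sin²(Δφ/2)+cosφ1·cosφ2·sin²(Δλ/2)=0.0038261400; c=2·atan2(√a, √(1-a))=0.123790626; dist=6371·c=788.670 ≈ 788.7 km; running total=788.7 km
Leg 1 bearing: y=sinΔλ·cosφ2=0.12199800, x=cosφ1·sinφ2-sinφ1·cosφ2·cosΔλ=0.01903916; θ=atan2(y, x)=81.1299° ≈ 81.1°
Leg 2: φ1=1.0508854, φ2=0.3383460, Δφ=-0.7125394, Δλ=-2.1670671 rad; a=sin²(Δφ/2)+cosφ1·cosφ2·sin²(Δλ/2)=0.4875501258; c=2·atan2(√a, √(1-a))=1.545894005; dist=6371·c=9848.891 ≈ 9848.9 km; running total=10637.6 km
Leg 2 bearing: y=sinΔλ·cosφ2=-0.78052404, x=cosφ1·sinφ2-sinφ1·cosφ2·cosΔλ=0.62462967; θ=atan2(y, x)=-51.3308° <0 so +360° → 308.6692° ≈ 308.7°
Leg 3: φ1=0.3383460, φ2=0.7625396, Δφ=0.4241935, Δλ=0.3461616 rad; a=sin²(Δφ/2)+cosφ1·cosφ2·sin²(Δλ/2)=0.0645446086; c=2·atan2(√a, √(1-a))=0.513743749; dist=6371·c=3273.061 ≈ 3273.1 km; running total=13910.7 km
Leg 3 bearing: y=sinΔλ·cosφ2=0.24533493, x=cosφ1·sinφ2-sinφ1·cosφ2·cosΔλ=0.42582294; θ=atan2(y, x)=29.9481° ≈ 29.9°
Leg 4: φ1=0.7625396, φ2=-0.5917661, Δφ=-1.3543057, Δλ=4.0234168 rad; a=sin²(Δφ/2)+cosφ1·cosφ2·sin²(Δλ/2)=0.8834266421; c=2·atan2(√a, √(1-a))=2.444720232; dist=6371·c=15575.313 ≈ 15575.3 km; running total=29486.0 km
Leg 4 bearing: y=sinΔλ·cosφ2=-0.64064351, x=cosφ1·sinφ2-sinφ1·cosφ2·cosΔλ=-0.03888358; θ=atan2(y, x)=-93.4733° <0 so +360° → 266.5267° ≈ 266.5°
Leg 5: φ1=-0.5917661, φ2=0.6751178, Δφ=1.2668839, Δλ=-2.7978745 rad; a=sin²(Δφ/2)+cosφ1·cosφ2·sin²(Δλ/2)=0.9793159440; c=2·atan2(√a, √(1-a))=2.852952667; dist=6371·c=18176.161 ≈ 18176.2 km; running total=47662.2 km
Leg 5 bearing: y=sinΔλ·cosφ2=-0.26306570, x=cosφ1·sinφ2-sinφ1·cosφ2·cosΔλ=0.10872599; θ=atan2(y, x)=-67.5445° <0 so +360° → 292.4555° ≈ 292.5°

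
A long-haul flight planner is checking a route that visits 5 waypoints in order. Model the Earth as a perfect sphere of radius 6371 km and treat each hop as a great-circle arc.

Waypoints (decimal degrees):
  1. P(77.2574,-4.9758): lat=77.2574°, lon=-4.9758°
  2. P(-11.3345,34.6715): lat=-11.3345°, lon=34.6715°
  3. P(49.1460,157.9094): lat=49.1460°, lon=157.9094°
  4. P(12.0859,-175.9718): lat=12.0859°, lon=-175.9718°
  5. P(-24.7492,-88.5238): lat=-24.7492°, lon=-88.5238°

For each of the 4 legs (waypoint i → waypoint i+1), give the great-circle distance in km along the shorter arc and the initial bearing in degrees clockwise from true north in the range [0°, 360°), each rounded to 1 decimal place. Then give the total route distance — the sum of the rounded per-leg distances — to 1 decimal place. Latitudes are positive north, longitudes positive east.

Leg 1: φ1=1.3483960, φ2=-0.1978243, Δφ=-1.5462203, Δλ=0.6919759 rad; a=sin²(Δφ/2)+cosφ1·cosφ2·sin²(Δλ/2)=0.5125856758; c=2·atan2(√a, √(1-a))=1.595970337; dist=6371·c=10167.927 ≈ 10167.9 km; running total=10167.9 km
Leg 1 bearing: y=sinΔλ·cosφ2=0.62561546, x=cosφ1·sinφ2-sinφ1·cosφ2·cosΔλ=-0.77972540; θ=atan2(y, x)=141.2581° ≈ 141.3°
Leg 2: φ1=-0.1978243, φ2=0.8577595, Δφ=1.0555839, Δλ=2.1509071 rad; a=sin²(Δφ/2)+cosφ1·cosφ2·sin²(Δλ/2)=0.7501024383; c=2·atan2(√a, √(1-a))=2.094631690; dist=6371·c=13344.898 ≈ 13344.9 km; running total=23512.8 km
Leg 2 bearing: y=sinΔλ·cosφ2=0.54711874, x=cosφ1·sinφ2-sinφ1·cosφ2·cosΔλ=0.67116031; θ=atan2(y, x)=39.1863° ≈ 39.2°
Leg 3: φ1=0.8577595, φ2=0.2109387, Δφ=-0.6468208, Δλ=-5.8273263 rad; a=sin²(Δφ/2)+cosφ1·cosφ2·sin²(Δλ/2)=0.1336568349; c=2·atan2(√a, √(1-a))=0.748535520; dist=6371·c=4768.920 ≈ 4768.9 km; running total=28281.7 km
Leg 3 bearing: y=sinΔλ·cosφ2=0.43047593, x=cosφ1·sinφ2-sinφ1·cosφ2·cosΔλ=-0.52712542; θ=atan2(y, x)=140.7633° ≈ 140.8°
Leg 4: φ1=0.2109387, φ2=-0.4319550, Δφ=-0.6428938, Δλ=1.5262555 rad; a=sin²(Δφ/2)+cosφ1·cosφ2·sin²(Δλ/2)=0.5240577109; c=2·atan2(√a, √(1-a))=1.618930333; dist=6371·c=10314.205 ≈ 10314.2 km; running total=38595.9 km
Leg 4 bearing: y=sinΔλ·cosφ2=0.90724834, x=cosφ1·sinφ2-sinφ1·cosφ2·cosΔλ=-0.41783413; θ=atan2(y, x)=114.7285° ≈ 114.7°

Leg 1: dist=10167.9 km, bearing=141.3°
Leg 2: dist=13344.9 km, bearing=39.2°
Leg 3: dist=4768.9 km, bearing=140.8°
Leg 4: dist=10314.2 km, bearing=114.7°
Total: 38595.9 km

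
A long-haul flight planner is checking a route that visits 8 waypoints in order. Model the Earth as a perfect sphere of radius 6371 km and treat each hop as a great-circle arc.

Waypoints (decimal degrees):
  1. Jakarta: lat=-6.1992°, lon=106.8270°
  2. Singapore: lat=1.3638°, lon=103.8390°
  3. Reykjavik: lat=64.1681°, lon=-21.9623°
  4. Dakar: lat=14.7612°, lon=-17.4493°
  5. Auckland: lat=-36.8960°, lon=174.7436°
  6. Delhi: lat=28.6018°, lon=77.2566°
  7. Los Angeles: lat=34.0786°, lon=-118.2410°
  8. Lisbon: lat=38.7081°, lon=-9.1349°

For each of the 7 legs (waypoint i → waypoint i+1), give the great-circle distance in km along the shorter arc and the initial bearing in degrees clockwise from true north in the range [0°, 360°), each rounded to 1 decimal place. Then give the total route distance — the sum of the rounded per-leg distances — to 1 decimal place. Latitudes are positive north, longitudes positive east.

Leg 1: dist=904.0 km, bearing=338.4°
Leg 2: dist=11508.4 km, bearing=338.7°
Leg 3: dist=5504.7 km, bearing=174.3°
Leg 4: dist=17273.9 km, bearing=203.9°
Leg 5: dist=12483.3 km, bearing=289.8°
Leg 6: dist=12857.2 km, bearing=14.2°
Leg 7: dist=9120.1 km, bearing=48.1°
Total: 69651.6 km

Leg 1: φ1=-0.1081965, φ2=0.0238028, Δφ=0.1319993, Δλ=-0.0521504 rad; a=sin²(Δφ/2)+cosφ1·cosφ2·sin²(Δλ/2)=0.0050252261; c=2·atan2(√a, √(1-a))=0.141896672; dist=6371·c=904.024 ≈ 904.0 km; running total=904.0 km
Leg 1 bearing: y=sinΔλ·cosφ2=-0.05211204, x=cosφ1·sinφ2-sinφ1·cosφ2·cosΔλ=0.13146950; θ=atan2(y, x)=-21.6224° <0 so +360° → 338.3776° ≈ 338.4°
Leg 2: φ1=0.0238028, φ2=1.1199446, Δφ=1.0961418, Δλ=-2.1956469 rad; a=sin²(Δφ/2)+cosφ1·cosφ2·sin²(Δλ/2)=0.6166992248; c=2·atan2(√a, √(1-a))=1.806367529; dist=6371·c=11508.368 ≈ 11508.4 km; running total=12412.4 km
Leg 2 bearing: y=sinΔλ·cosφ2=-0.35340091, x=cosφ1·sinφ2-sinφ1·cosφ2·cosΔλ=0.90588794; θ=atan2(y, x)=-21.3115° <0 so +360° → 338.6885° ≈ 338.7°
Leg 3: φ1=1.1199446, φ2=0.2576315, Δφ=-0.8623131, Δλ=0.0787667 rad; a=sin²(Δφ/2)+cosφ1·cosφ2·sin²(Δλ/2)=0.1753118111; c=2·atan2(√a, √(1-a))=0.864032229; dist=6371·c=5504.749 ≈ 5504.7 km; running total=17917.1 km
Leg 3 bearing: y=sinΔλ·cosφ2=0.07608837, x=cosφ1·sinφ2-sinφ1·cosφ2·cosΔλ=-0.75665110; θ=atan2(y, x)=174.2577° ≈ 174.3°
Leg 4: φ1=0.2576315, φ2=-0.6439567, Δφ=-0.9015882, Δλ=3.3543989 rad; a=sin²(Δφ/2)+cosφ1·cosφ2·sin²(Δλ/2)=0.9544275865; c=2·atan2(√a, √(1-a))=2.711327476; dist=6371·c=17273.867 ≈ 17273.9 km; running total=35191.0 km
Leg 4 bearing: y=sinΔλ·cosφ2=-0.16890519, x=cosφ1·sinφ2-sinφ1·cosφ2·cosΔλ=-0.38138342; θ=atan2(y, x)=-156.1126° <0 so +360° → 203.8874° ≈ 203.9°
Leg 5: φ1=-0.6439567, φ2=0.4991956, Δφ=1.1431523, Δλ=-1.7014691 rad; a=sin²(Δφ/2)+cosφ1·cosφ2·sin²(Δλ/2)=0.6894475370; c=2·atan2(√a, √(1-a))=1.959398384; dist=6371·c=12483.327 ≈ 12483.3 km; running total=47674.3 km
Leg 5 bearing: y=sinΔλ·cosφ2=-0.87048278, x=cosφ1·sinφ2-sinφ1·cosφ2·cosΔλ=0.31416279; θ=atan2(y, x)=-70.1552° <0 so +360° → 289.8448° ≈ 289.8°
Leg 6: φ1=0.4991956, φ2=0.5947838, Δφ=0.0955882, Δλ=-3.4120768 rad; a=sin²(Δφ/2)+cosφ1·cosφ2·sin²(Δλ/2)=0.7162569627; c=2·atan2(√a, √(1-a))=2.018075454; dist=6371·c=12857.159 ≈ 12857.2 km; running total=60531.5 km
Leg 6 bearing: y=sinΔλ·cosφ2=0.22131201, x=cosφ1·sinφ2-sinφ1·cosφ2·cosΔλ=0.87404388; θ=atan2(y, x)=14.2089° ≈ 14.2°
Leg 7: φ1=0.5947838, φ2=0.6755838, Δφ=0.0808000, Δλ=1.9042607 rad; a=sin²(Δφ/2)+cosφ1·cosφ2·sin²(Δλ/2)=0.4305765601; c=2·atan2(√a, √(1-a))=1.431499406; dist=6371·c=9120.083 ≈ 9120.1 km; running total=69651.6 km
Leg 7 bearing: y=sinΔλ·cosφ2=0.73735614, x=cosφ1·sinφ2-sinφ1·cosφ2·cosΔλ=0.66108053; θ=atan2(y, x)=48.1220° ≈ 48.1°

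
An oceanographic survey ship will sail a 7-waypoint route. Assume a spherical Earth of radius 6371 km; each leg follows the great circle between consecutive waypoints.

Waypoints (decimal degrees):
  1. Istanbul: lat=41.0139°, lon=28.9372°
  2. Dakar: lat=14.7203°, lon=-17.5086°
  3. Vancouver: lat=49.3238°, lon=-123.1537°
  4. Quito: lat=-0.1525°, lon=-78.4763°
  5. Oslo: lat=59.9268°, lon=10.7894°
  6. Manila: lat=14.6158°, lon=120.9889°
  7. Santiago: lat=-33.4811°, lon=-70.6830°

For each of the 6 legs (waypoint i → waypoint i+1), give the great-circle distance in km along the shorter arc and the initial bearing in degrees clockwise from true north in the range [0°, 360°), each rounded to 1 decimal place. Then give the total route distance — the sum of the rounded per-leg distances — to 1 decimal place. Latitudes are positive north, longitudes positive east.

Leg 1: dist=5333.3 km, bearing=250.7°
Leg 2: dist=9862.9 km, bearing=321.1°
Leg 3: dist=6951.8 km, bearing=127.6°
Leg 4: dist=9981.3 km, bearing=30.1°
Leg 5: dist=9682.9 km, bearing=65.4°
Leg 6: dist=17610.1 km, bearing=152.8°
Total: 59422.3 km

Leg 1: φ1=0.7158276, φ2=0.2569177, Δφ=-0.4589099, Δλ=-0.8106321 rad; a=sin²(Δφ/2)+cosφ1·cosφ2·sin²(Δλ/2)=0.1651987538; c=2·atan2(√a, √(1-a))=0.837122874; dist=6371·c=5333.310 ≈ 5333.3 km; running total=5333.3 km
Leg 1 bearing: y=sinΔλ·cosφ2=-0.70093587, x=cosφ1·sinφ2-sinφ1·cosφ2·cosΔλ=-0.24560416; θ=atan2(y, x)=-109.3102° <0 so +360° → 250.6898° ≈ 250.7°
Leg 2: φ1=0.2569177, φ2=0.8608627, Δφ=0.6039450, Δλ=-1.8438548 rad; a=sin²(Δφ/2)+cosφ1·cosφ2·sin²(Δλ/2)=0.4886455678; c=2·atan2(√a, √(1-a))=1.548085510; dist=6371·c=9862.853 ≈ 9862.9 km; running total=15196.2 km
Leg 2 bearing: y=sinΔλ·cosφ2=-0.62763524, x=cosφ1·sinφ2-sinφ1·cosφ2·cosΔλ=0.77817628; θ=atan2(y, x)=-38.8878° <0 so +360° → 321.1122° ≈ 321.1°
Leg 3: φ1=0.8608627, φ2=-0.0026616, Δφ=-0.8635243, Δλ=0.7797677 rad; a=sin²(Δφ/2)+cosφ1·cosφ2·sin²(Δλ/2)=0.2692760562; c=2·atan2(√a, √(1-a))=1.091169785; dist=6371·c=6951.843 ≈ 6951.8 km; running total=22148.0 km
Leg 3 bearing: y=sinΔλ·cosφ2=0.70311179, x=cosφ1·sinφ2-sinφ1·cosφ2·cosΔλ=-0.54101725; θ=atan2(y, x)=127.5769° ≈ 127.6°
Leg 4: φ1=-0.0026616, φ2=1.0459200, Δφ=1.0485816, Δλ=1.5579804 rad; a=sin²(Δφ/2)+cosφ1·cosφ2·sin²(Δλ/2)=0.4979406898; c=2·atan2(√a, √(1-a))=1.566677695; dist=6371·c=9981.304 ≈ 9981.3 km; running total=32129.3 km
Leg 4 bearing: y=sinΔλ·cosφ2=0.50106486, x=cosφ1·sinφ2-sinφ1·cosφ2·cosΔλ=0.86539993; θ=atan2(y, x)=30.0708° ≈ 30.1°
Leg 5: φ1=1.0459200, φ2=0.2550938, Δφ=-0.7908261, Δλ=1.9233441 rad; a=sin²(Δφ/2)+cosφ1·cosφ2·sin²(Δλ/2)=0.4745297431; c=2·atan2(√a, √(1-a))=1.519833756; dist=6371·c=9682.861 ≈ 9682.9 km; running total=41812.2 km
Leg 5 bearing: y=sinΔλ·cosφ2=0.90812595, x=cosφ1·sinφ2-sinφ1·cosφ2·cosΔλ=0.41558672; θ=atan2(y, x)=65.4097° ≈ 65.4°
Leg 6: φ1=0.2550938, φ2=-0.5843554, Δφ=-0.8394493, Δλ=-3.3453057 rad; a=sin²(Δφ/2)+cosφ1·cosφ2·sin²(Δλ/2)=0.9647963690; c=2·atan2(√a, √(1-a))=2.764102703; dist=6371·c=17610.098 ≈ 17610.1 km; running total=59422.3 km
Leg 6 bearing: y=sinΔλ·cosφ2=0.16873778, x=cosφ1·sinφ2-sinφ1·cosφ2·cosΔλ=-0.32769636; θ=atan2(y, x)=152.7551° ≈ 152.8°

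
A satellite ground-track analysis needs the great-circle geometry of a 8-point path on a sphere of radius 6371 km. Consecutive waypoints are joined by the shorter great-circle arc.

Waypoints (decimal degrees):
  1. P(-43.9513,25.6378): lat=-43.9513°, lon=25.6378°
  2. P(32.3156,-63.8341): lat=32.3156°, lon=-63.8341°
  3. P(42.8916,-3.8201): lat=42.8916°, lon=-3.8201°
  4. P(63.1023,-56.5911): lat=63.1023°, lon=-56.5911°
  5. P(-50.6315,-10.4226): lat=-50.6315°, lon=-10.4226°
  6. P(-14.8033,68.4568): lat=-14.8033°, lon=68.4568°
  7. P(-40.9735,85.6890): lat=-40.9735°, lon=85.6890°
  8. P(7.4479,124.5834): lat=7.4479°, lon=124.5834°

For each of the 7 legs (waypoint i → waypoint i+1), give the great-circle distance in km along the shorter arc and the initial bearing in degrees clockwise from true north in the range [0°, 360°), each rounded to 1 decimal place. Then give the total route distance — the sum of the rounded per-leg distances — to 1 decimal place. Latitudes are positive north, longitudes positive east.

Leg 1: φ1=-0.7670949, φ2=0.5640136, Δφ=1.3311085, Δλ=-1.5615792 rad; a=sin²(Δφ/2)+cosφ1·cosφ2·sin²(Δλ/2)=0.6827086888; c=2·atan2(√a, √(1-a))=1.944877477; dist=6371·c=12390.814 ≈ 12390.8 km; running total=12390.8 km
Leg 1 bearing: y=sinΔλ·cosφ2=-0.84508042, x=cosφ1·sinφ2-sinφ1·cosφ2·cosΔλ=0.39026815; θ=atan2(y, x)=-65.2119° <0 so +360° → 294.7881° ≈ 294.8°
Leg 2: φ1=0.5640136, φ2=0.7485996, Δφ=0.1845860, Δλ=1.0474419 rad; a=sin²(Δφ/2)+cosφ1·cosφ2·sin²(Δλ/2)=0.1633514298; c=2·atan2(√a, √(1-a))=0.832137163; dist=6371·c=5301.546 ≈ 5301.5 km; running total=17692.3 km
Leg 2 bearing: y=sinΔλ·cosφ2=0.63457667, x=cosφ1·sinφ2-sinφ1·cosφ2·cosΔλ=0.37945146; θ=atan2(y, x)=59.1223° ≈ 59.1°
Leg 3: φ1=0.7485996, φ2=1.1013429, Δφ=0.3527433, Δλ=-0.9210277 rad; a=sin²(Δφ/2)+cosφ1·cosφ2·sin²(Δλ/2)=0.0962461089; c=2·atan2(√a, √(1-a))=0.630881637; dist=6371·c=4019.347 ≈ 4019.3 km; running total=21711.6 km
Leg 3 bearing: y=sinΔλ·cosφ2=-0.36021078, x=cosφ1·sinφ2-sinφ1·cosφ2·cosΔλ=0.46709675; θ=atan2(y, x)=-37.6383° <0 so +360° → 322.3617° ≈ 322.4°
Leg 4: φ1=1.1013429, φ2=-0.8836864, Δφ=-1.9850293, Δλ=0.8057923 rad; a=sin²(Δφ/2)+cosφ1·cosφ2·sin²(Δλ/2)=0.7453581862; c=2·atan2(√a, √(1-a))=2.083708059; dist=6371·c=13275.304 ≈ 13275.3 km; running total=34986.9 km
Leg 4 bearing: y=sinΔλ·cosφ2=0.45757510, x=cosφ1·sinφ2-sinφ1·cosφ2·cosΔλ=-0.74150015; θ=atan2(y, x)=148.3215° ≈ 148.3°
Leg 5: φ1=-0.8836864, φ2=-0.2583663, Δφ=0.6253201, Δλ=1.3767052 rad; a=sin²(Δφ/2)+cosφ1·cosφ2·sin²(Δλ/2)=0.3420977319; c=2·atan2(√a, √(1-a))=1.249491863; dist=6371·c=7960.513 ≈ 7960.5 km; running total=42947.4 km
Leg 5 bearing: y=sinΔλ·cosφ2=0.94865528, x=cosφ1·sinφ2-sinφ1·cosφ2·cosΔλ=-0.01790700; θ=atan2(y, x)=91.0814° ≈ 91.1°
Leg 6: φ1=-0.2583663, φ2=-0.7151225, Δφ=-0.4567562, Δλ=0.3007586 rad; a=sin²(Δφ/2)+cosφ1·cosφ2·sin²(Δλ/2)=0.0676391179; c=2·atan2(√a, √(1-a))=0.526200197; dist=6371·c=3352.421 ≈ 3352.4 km; running total=46299.8 km
Leg 6 bearing: y=sinΔλ·cosφ2=0.22366871, x=cosφ1·sinφ2-sinφ1·cosφ2·cosΔλ=-0.44969832; θ=atan2(y, x)=153.5554° ≈ 153.6°
Leg 7: φ1=-0.7151225, φ2=0.1299904, Δφ=0.8451129, Δλ=0.6788353 rad; a=sin²(Δφ/2)+cosφ1·cosφ2·sin²(Δλ/2)=0.2511619522; c=2·atan2(√a, √(1-a))=1.049878893; dist=6371·c=6688.778 ≈ 6688.8 km; running total=52988.6 km
Leg 7 bearing: y=sinΔλ·cosφ2=0.62258960, x=cosφ1·sinφ2-sinφ1·cosφ2·cosΔλ=0.60390454; θ=atan2(y, x)=45.8728° ≈ 45.9°

Leg 1: dist=12390.8 km, bearing=294.8°
Leg 2: dist=5301.5 km, bearing=59.1°
Leg 3: dist=4019.3 km, bearing=322.4°
Leg 4: dist=13275.3 km, bearing=148.3°
Leg 5: dist=7960.5 km, bearing=91.1°
Leg 6: dist=3352.4 km, bearing=153.6°
Leg 7: dist=6688.8 km, bearing=45.9°
Total: 52988.6 km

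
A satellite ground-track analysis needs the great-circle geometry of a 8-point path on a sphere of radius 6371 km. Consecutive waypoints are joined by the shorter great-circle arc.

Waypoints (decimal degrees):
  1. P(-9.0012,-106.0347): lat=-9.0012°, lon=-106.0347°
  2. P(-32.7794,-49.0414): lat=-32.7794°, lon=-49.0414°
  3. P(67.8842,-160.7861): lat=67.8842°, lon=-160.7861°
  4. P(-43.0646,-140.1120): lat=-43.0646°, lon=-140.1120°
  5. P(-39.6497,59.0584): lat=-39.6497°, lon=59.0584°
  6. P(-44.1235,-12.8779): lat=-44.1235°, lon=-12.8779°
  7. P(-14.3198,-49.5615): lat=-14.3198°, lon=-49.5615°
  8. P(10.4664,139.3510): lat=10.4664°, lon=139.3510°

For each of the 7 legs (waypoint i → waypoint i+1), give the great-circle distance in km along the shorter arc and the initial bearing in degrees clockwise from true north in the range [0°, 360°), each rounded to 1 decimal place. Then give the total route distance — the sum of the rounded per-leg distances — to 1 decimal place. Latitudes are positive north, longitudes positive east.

Leg 1: dist=6395.5 km, bearing=123.3°
Leg 2: dist=14258.7 km, bearing=333.6°
Leg 3: dist=12458.2 km, bearing=163.8°
Leg 4: dist=10617.7 km, bearing=194.7°
Leg 5: dist=5782.4 km, bearing=240.0°
Leg 6: dist=4794.2 km, bearing=302.1°
Leg 7: dist=18956.8 km, bearing=247.1°
Total: 73263.5 km

Leg 1: φ1=-0.1571006, φ2=-0.5721085, Δφ=-0.4150079, Δλ=0.9947207 rad; a=sin²(Δφ/2)+cosφ1·cosφ2·sin²(Δλ/2)=0.2314702659; c=2·atan2(√a, √(1-a))=1.003849026; dist=6371·c=6395.522 ≈ 6395.5 km; running total=6395.5 km
Leg 1 bearing: y=sinΔλ·cosφ2=0.70506822, x=cosφ1·sinφ2-sinφ1·cosφ2·cosΔλ=-0.46308308; θ=atan2(y, x)=123.2966° ≈ 123.3°
Leg 2: φ1=-0.5721085, φ2=1.1848028, Δφ=1.7569113, Δλ=-1.9503129 rad; a=sin²(Δφ/2)+cosφ1·cosφ2·sin²(Δλ/2)=0.8094185694; c=2·atan2(√a, √(1-a))=2.238057793; dist=6371·c=14258.666 ≈ 14258.7 km; running total=20654.2 km
Leg 2 bearing: y=sinΔλ·cosφ2=-0.34969089, x=cosφ1·sinφ2-sinφ1·cosφ2·cosΔλ=0.70338956; θ=atan2(y, x)=-26.4343° <0 so +360° → 333.5657° ≈ 333.6°
Leg 3: φ1=1.1848028, φ2=-0.7516191, Δφ=-1.9364219, Δλ=0.3608311 rad; a=sin²(Δφ/2)+cosφ1·cosφ2·sin²(Δλ/2)=0.6876228802; c=2·atan2(√a, √(1-a))=1.955458222; dist=6371·c=12458.224 ≈ 12458.2 km; running total=33112.4 km
Leg 3 bearing: y=sinΔλ·cosφ2=0.25793421, x=cosφ1·sinφ2-sinφ1·cosφ2·cosΔλ=-0.89031487; θ=atan2(y, x)=163.8431° ≈ 163.8°
Leg 4: φ1=-0.7516191, φ2=-0.6920178, Δφ=0.0596012, Δλ=3.4761793 rad; a=sin²(Δφ/2)+cosφ1·cosφ2·sin²(Δλ/2)=0.5478115512; c=2·atan2(√a, √(1-a))=1.666565758; dist=6371·c=10617.690 ≈ 10617.7 km; running total=43730.1 km
Leg 4 bearing: y=sinΔλ·cosφ2=-0.25283849, x=cosφ1·sinφ2-sinφ1·cosφ2·cosΔλ=-0.96277148; θ=atan2(y, x)=-165.2855° <0 so +360° → 194.7145° ≈ 194.7°
Leg 5: φ1=-0.6920178, φ2=-0.7701004, Δφ=-0.0780825, Δλ=-1.2555253 rad; a=sin²(Δφ/2)+cosφ1·cosφ2·sin²(Δλ/2)=0.1921874634; c=2·atan2(√a, √(1-a))=0.907617405; dist=6371·c=5782.430 ≈ 5782.4 km; running total=49512.5 km
Leg 5 bearing: y=sinΔλ·cosφ2=-0.68246014, x=cosφ1·sinφ2-sinφ1·cosφ2·cosΔλ=-0.39402276; θ=atan2(y, x)=-120.0003° <0 so +360° → 239.9997° ≈ 240.0°
Leg 6: φ1=-0.7701004, φ2=-0.2499277, Δφ=0.5201727, Δλ=-0.6402496 rad; a=sin²(Δφ/2)+cosφ1·cosφ2·sin²(Δλ/2)=0.1350101010; c=2·atan2(√a, √(1-a))=0.752503935; dist=6371·c=4794.203 ≈ 4794.2 km; running total=54306.7 km
Leg 6 bearing: y=sinΔλ·cosφ2=-0.57883473, x=cosφ1·sinφ2-sinφ1·cosφ2·cosΔλ=0.36342791; θ=atan2(y, x)=-57.8769° <0 so +360° → 302.1231° ≈ 302.1°
Leg 7: φ1=-0.2499277, φ2=0.1826731, Δφ=0.4326008, Δλ=3.2971451 rad; a=sin²(Δφ/2)+cosφ1·cosφ2·sin²(Δλ/2)=0.9931175692; c=2·atan2(√a, √(1-a))=2.975480904; dist=6371·c=18956.789 ≈ 18956.8 km; running total=73263.5 km
Leg 7 bearing: y=sinΔλ·cosφ2=-0.15234820, x=cosφ1·sinφ2-sinφ1·cosφ2·cosΔλ=-0.06426723; θ=atan2(y, x)=-112.8722° <0 so +360° → 247.1278° ≈ 247.1°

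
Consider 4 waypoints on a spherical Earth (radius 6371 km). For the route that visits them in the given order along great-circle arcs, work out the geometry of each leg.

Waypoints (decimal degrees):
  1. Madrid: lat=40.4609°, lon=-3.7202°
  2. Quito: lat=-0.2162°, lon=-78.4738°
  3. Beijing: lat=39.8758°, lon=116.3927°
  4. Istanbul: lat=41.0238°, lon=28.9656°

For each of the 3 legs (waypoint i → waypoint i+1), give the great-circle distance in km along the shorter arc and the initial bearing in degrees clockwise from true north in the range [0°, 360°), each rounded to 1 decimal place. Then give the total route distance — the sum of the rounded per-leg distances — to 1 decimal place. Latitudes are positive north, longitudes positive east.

Leg 1: dist=8740.1 km, bearing=259.8°
Leg 2: dist=15354.6 km, bearing=342.9°
Leg 3: dist=7056.5 km, bearing=302.6°
Total: 31151.2 km

Leg 1: φ1=0.7061759, φ2=-0.0037734, Δφ=-0.7099493, Δλ=-1.3046964 rad; a=sin²(Δφ/2)+cosφ1·cosφ2·sin²(Δλ/2)=0.4011845889; c=2·atan2(√a, √(1-a))=1.371855844; dist=6371·c=8740.094 ≈ 8740.1 km; running total=8740.1 km
Leg 1 bearing: y=sinΔλ·cosφ2=-0.96479698, x=cosφ1·sinφ2-sinφ1·cosφ2·cosΔλ=-0.17351901; θ=atan2(y, x)=-100.1957° <0 so +360° → 259.8043° ≈ 259.8°
Leg 2: φ1=-0.0037734, φ2=0.6959640, Δφ=0.6997374, Δλ=3.4010620 rad; a=sin²(Δφ/2)+cosφ1·cosφ2·sin²(Δλ/2)=0.8720804967; c=2·atan2(√a, √(1-a))=2.410074290; dist=6371·c=15354.583 ≈ 15354.6 km; running total=24094.7 km
Leg 2 bearing: y=sinΔλ·cosφ2=-0.19689931, x=cosφ1·sinφ2-sinφ1·cosφ2·cosΔλ=0.63832208; θ=atan2(y, x)=-17.1431° <0 so +360° → 342.8569° ≈ 342.9°
Leg 3: φ1=0.6959640, φ2=0.7160004, Δφ=0.0200364, Δλ=-1.5258908 rad; a=sin²(Δφ/2)+cosφ1·cosφ2·sin²(Δλ/2)=0.2765960263; c=2·atan2(√a, √(1-a))=1.107602195; dist=6371·c=7056.534 ≈ 7056.5 km; running total=31151.2 km
Leg 3 bearing: y=sinΔλ·cosφ2=-0.75367646, x=cosφ1·sinφ2-sinφ1·cosφ2·cosΔλ=0.48201084; θ=atan2(y, x)=-57.3992° <0 so +360° → 302.6008° ≈ 302.6°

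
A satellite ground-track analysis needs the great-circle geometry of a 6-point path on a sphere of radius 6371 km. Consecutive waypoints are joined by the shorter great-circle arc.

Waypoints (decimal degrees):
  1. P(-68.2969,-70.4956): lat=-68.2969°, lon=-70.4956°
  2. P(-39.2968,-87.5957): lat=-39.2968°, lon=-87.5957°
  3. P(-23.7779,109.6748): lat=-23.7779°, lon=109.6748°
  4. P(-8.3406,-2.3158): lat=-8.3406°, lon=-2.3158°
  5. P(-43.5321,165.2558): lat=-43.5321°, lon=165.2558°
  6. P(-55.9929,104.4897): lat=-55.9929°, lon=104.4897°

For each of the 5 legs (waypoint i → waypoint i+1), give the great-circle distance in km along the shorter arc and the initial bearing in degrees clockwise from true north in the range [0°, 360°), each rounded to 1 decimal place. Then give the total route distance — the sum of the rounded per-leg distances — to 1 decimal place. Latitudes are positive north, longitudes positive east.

Leg 1: φ1=-1.1920058, φ2=-0.6858585, Δφ=0.5061472, Δλ=-0.2984530 rad; a=sin²(Δφ/2)+cosφ1·cosφ2·sin²(Δλ/2)=0.0690161517; c=2·atan2(√a, √(1-a))=0.531658028; dist=6371·c=3387.193 ≈ 3387.2 km; running total=3387.2 km
Leg 1 bearing: y=sinΔλ·cosφ2=-0.22755192, x=cosφ1·sinφ2-sinφ1·cosφ2·cosΔλ=0.45302518; θ=atan2(y, x)=-26.6701° <0 so +360° → 333.3299° ≈ 333.3°
Leg 2: φ1=-0.6858585, φ2=-0.4150026, Δφ=0.2708559, Δλ=3.4430197 rad; a=sin²(Δφ/2)+cosφ1·cosφ2·sin²(Δλ/2)=0.7104495281; c=2·atan2(√a, √(1-a))=2.005232544; dist=6371·c=12775.337 ≈ 12775.3 km; running total=16162.5 km
Leg 2 bearing: y=sinΔλ·cosφ2=-0.27168240, x=cosφ1·sinφ2-sinφ1·cosφ2·cosΔλ=-0.86546673; θ=atan2(y, x)=-162.5722° <0 so +360° → 197.4278° ≈ 197.4°
Leg 3: φ1=-0.4150026, φ2=-0.1455709, Δφ=0.2694317, Δλ=-1.9546047 rad; a=sin²(Δφ/2)+cosφ1·cosφ2·sin²(Δλ/2)=0.6402793320; c=2·atan2(√a, √(1-a))=1.855172427; dist=6371·c=11819.304 ≈ 11819.3 km; running total=27981.8 km
Leg 3 bearing: y=sinΔλ·cosφ2=-0.91743806, x=cosφ1·sinφ2-sinφ1·cosφ2·cosΔλ=-0.28212452; θ=atan2(y, x)=-107.0934° <0 so +360° → 252.9066° ≈ 252.9°
Leg 4: φ1=-0.1455709, φ2=-0.7597785, Δφ=-0.6142075, Δλ=2.9246762 rad; a=sin²(Δφ/2)+cosφ1·cosφ2·sin²(Δλ/2)=0.8003004342; c=2·atan2(√a, √(1-a))=2.215048733; dist=6371·c=14112.075 ≈ 14112.1 km; running total=42093.9 km
Leg 4 bearing: y=sinΔλ·cosφ2=0.15603162, x=cosφ1·sinφ2-sinφ1·cosφ2·cosΔλ=-0.78417647; θ=atan2(y, x)=168.7465° ≈ 168.7°
Leg 5: φ1=-0.7597785, φ2=-0.9772605, Δφ=-0.2174820, Δλ=-1.0605685 rad; a=sin²(Δφ/2)+cosφ1·cosφ2·sin²(Δλ/2)=0.1155054665; c=2·atan2(√a, √(1-a))=0.693538090; dist=6371·c=4418.531 ≈ 4418.5 km; running total=46512.4 km
Leg 5 bearing: y=sinΔλ·cosφ2=-0.48805998, x=cosφ1·sinφ2-sinφ1·cosφ2·cosΔλ=-0.41285987; θ=atan2(y, x)=-130.2286° <0 so +360° → 229.7714° ≈ 229.8°

Leg 1: dist=3387.2 km, bearing=333.3°
Leg 2: dist=12775.3 km, bearing=197.4°
Leg 3: dist=11819.3 km, bearing=252.9°
Leg 4: dist=14112.1 km, bearing=168.7°
Leg 5: dist=4418.5 km, bearing=229.8°
Total: 46512.4 km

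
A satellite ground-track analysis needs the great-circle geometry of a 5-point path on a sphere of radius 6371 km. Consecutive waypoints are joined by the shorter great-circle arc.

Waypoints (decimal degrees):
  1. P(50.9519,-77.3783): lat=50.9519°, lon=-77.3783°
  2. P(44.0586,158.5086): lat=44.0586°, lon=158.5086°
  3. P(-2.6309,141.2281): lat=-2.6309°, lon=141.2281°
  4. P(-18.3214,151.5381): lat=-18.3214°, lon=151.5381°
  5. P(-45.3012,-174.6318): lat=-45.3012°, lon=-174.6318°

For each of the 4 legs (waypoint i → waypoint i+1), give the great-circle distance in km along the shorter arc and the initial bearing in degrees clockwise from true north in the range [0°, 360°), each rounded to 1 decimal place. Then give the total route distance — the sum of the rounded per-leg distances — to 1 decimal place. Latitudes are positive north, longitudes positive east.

Leg 1: dist=8158.6 km, bearing=321.6°
Leg 2: dist=5469.7 km, bearing=203.1°
Leg 3: dist=2075.1 km, bearing=147.9°
Leg 4: dist=4326.8 km, bearing=141.4°
Total: 20030.2 km

Leg 1: φ1=0.8892784, φ2=0.7689676, Δφ=-0.1203108, Δλ=4.1170031 rad; a=sin²(Δφ/2)+cosφ1·cosφ2·sin²(Δλ/2)=0.3569207034; c=2·atan2(√a, √(1-a))=1.280580959; dist=6371·c=8158.581 ≈ 8158.6 km; running total=8158.6 km
Leg 1 bearing: y=sinΔλ·cosφ2=-0.59497600, x=cosφ1·sinφ2-sinφ1·cosφ2·cosΔλ=0.75107711; θ=atan2(y, x)=-38.3850° <0 so +360° → 321.6150° ≈ 321.6°
Leg 2: φ1=0.7689676, φ2=-0.0459179, Δφ=-0.8148855, Δλ=-0.3016016 rad; a=sin²(Δφ/2)+cosφ1·cosφ2·sin²(Δλ/2)=0.1732258023; c=2·atan2(√a, √(1-a))=0.858533166; dist=6371·c=5469.715 ≈ 5469.7 km; running total=13628.3 km
Leg 2 bearing: y=sinΔλ·cosφ2=-0.29673681, x=cosφ1·sinφ2-sinφ1·cosφ2·cosΔλ=-0.69629143; θ=atan2(y, x)=-156.9179° <0 so +360° → 203.0821° ≈ 203.1°
Leg 3: φ1=-0.0459179, φ2=-0.3197688, Δφ=-0.2738509, Δλ=0.1799434 rad; a=sin²(Δφ/2)+cosφ1·cosφ2·sin²(Δλ/2)=0.0262874736; c=2·atan2(√a, √(1-a))=0.325706017; dist=6371·c=2075.073 ≈ 2075.1 km; running total=15703.4 km
Leg 3 bearing: y=sinΔλ·cosφ2=0.16990141, x=cosφ1·sinφ2-sinφ1·cosφ2·cosΔλ=-0.27114439; θ=atan2(y, x)=147.9284° ≈ 147.9°
Leg 4: φ1=-0.3197688, φ2=-0.7906551, Δφ=-0.4708863, Δλ=-5.6927387 rad; a=sin²(Δφ/2)+cosφ1·cosφ2·sin²(Δλ/2)=0.1109422237; c=2·atan2(√a, √(1-a))=0.679136244; dist=6371·c=4326.777 ≈ 4326.8 km; running total=20030.2 km
Leg 4 bearing: y=sinΔλ·cosφ2=0.39159412, x=cosφ1·sinφ2-sinφ1·cosφ2·cosΔλ=-0.49111122; θ=atan2(y, x)=141.4324° ≈ 141.4°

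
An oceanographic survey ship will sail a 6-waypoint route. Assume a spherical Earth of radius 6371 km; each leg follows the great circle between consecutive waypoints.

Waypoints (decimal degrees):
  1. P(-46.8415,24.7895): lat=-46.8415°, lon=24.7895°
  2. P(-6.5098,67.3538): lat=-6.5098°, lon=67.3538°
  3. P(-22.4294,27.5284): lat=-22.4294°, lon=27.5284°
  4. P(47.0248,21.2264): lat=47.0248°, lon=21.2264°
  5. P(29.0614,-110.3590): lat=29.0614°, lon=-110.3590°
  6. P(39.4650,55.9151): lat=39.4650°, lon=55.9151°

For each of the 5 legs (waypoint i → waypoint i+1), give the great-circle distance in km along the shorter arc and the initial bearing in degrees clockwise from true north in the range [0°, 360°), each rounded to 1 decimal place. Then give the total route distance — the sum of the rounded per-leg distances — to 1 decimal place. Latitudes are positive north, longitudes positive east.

Leg 1: dist=6040.2 km, bearing=55.8°
Leg 2: dist=4618.2 km, bearing=243.2°
Leg 3: dist=7748.8 km, bearing=355.4°
Leg 4: dist=10263.1 km, bearing=319.1°
Leg 5: dist=12263.9 km, bearing=11.3°
Total: 40934.2 km

Leg 1: φ1=-0.8175384, φ2=-0.1136174, Δφ=0.7039210, Δλ=0.7428872 rad; a=sin²(Δφ/2)+cosφ1·cosφ2·sin²(Δλ/2)=0.2083769119; c=2·atan2(√a, √(1-a))=0.948077043; dist=6371·c=6040.199 ≈ 6040.2 km; running total=6040.2 km
Leg 1 bearing: y=sinΔλ·cosφ2=0.67205597, x=cosφ1·sinφ2-sinφ1·cosφ2·cosΔλ=0.45625066; θ=atan2(y, x)=55.8279° ≈ 55.8°
Leg 2: φ1=-0.1136174, φ2=-0.3914669, Δφ=-0.2778494, Δλ=-0.6950844 rad; a=sin²(Δφ/2)+cosφ1·cosφ2·sin²(Δλ/2)=0.1257096897; c=2·atan2(√a, √(1-a))=0.724877545; dist=6371·c=4618.195 ≈ 4618.2 km; running total=10658.4 km
Leg 2 bearing: y=sinΔλ·cosφ2=-0.59200041, x=cosφ1·sinφ2-sinφ1·cosφ2·cosΔλ=-0.29860103; θ=atan2(y, x)=-116.7661° <0 so +360° → 243.2339° ≈ 243.2°
Leg 3: φ1=-0.3914669, φ2=0.8207376, Δφ=1.2122045, Δλ=-0.1099906 rad; a=sin²(Δφ/2)+cosφ1·cosφ2·sin²(Δλ/2)=0.3264258424; c=2·atan2(√a, √(1-a))=1.216267732; dist=6371·c=7748.842 ≈ 7748.8 km; running total=18407.2 km
Leg 3 bearing: y=sinΔλ·cosφ2=-0.07482753, x=cosφ1·sinφ2-sinφ1·cosφ2·cosΔλ=0.93482024; θ=atan2(y, x)=-4.5765° <0 so +360° → 355.4235° ≈ 355.4°
Leg 4: φ1=0.8207376, φ2=0.5072171, Δφ=-0.3135205, Δλ=-2.2965985 rad; a=sin²(Δφ/2)+cosφ1·cosφ2·sin²(Δλ/2)=0.5200480512; c=2·atan2(√a, √(1-a))=1.610903181; dist=6371·c=10263.064 ≈ 10263.1 km; running total=28670.3 km
Leg 4 bearing: y=sinΔλ·cosφ2=-0.65379792, x=cosφ1·sinφ2-sinφ1·cosφ2·cosΔλ=0.75560610; θ=atan2(y, x)=-40.8684° <0 so +360° → 319.1316° ≈ 319.1°
Leg 5: φ1=0.5072171, φ2=0.6887942, Δφ=0.1815771, Δλ=2.9020305 rad; a=sin²(Δφ/2)+cosφ1·cosφ2·sin²(Δλ/2)=0.6734005257; c=2·atan2(√a, √(1-a))=1.924954655; dist=6371·c=12263.886 ≈ 12263.9 km; running total=40934.2 km
Leg 5 bearing: y=sinΔλ·cosφ2=0.18318116, x=cosφ1·sinφ2-sinφ1·cosφ2·cosΔλ=0.91987700; θ=atan2(y, x)=11.2624° ≈ 11.3°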